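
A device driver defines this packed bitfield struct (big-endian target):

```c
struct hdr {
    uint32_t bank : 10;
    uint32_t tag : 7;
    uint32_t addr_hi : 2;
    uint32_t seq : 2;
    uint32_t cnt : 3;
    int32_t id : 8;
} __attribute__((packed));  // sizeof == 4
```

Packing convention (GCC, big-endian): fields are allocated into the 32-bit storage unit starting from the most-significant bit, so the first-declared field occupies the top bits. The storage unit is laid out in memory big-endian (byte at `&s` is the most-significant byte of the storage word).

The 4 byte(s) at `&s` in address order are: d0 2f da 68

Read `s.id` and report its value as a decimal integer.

104

[0]=0xd0 [1]=0x2f [2]=0xda [3]=0x68 (big-endian) → word 0xd02fda68
bank [22+:10] = (word>>22) & 0x3ff = 832
tag [15+:7] = (word>>15) & 0x7f = 95
addr_hi [13+:2] = (word>>13) & 0x3 = 2
seq [11+:2] = (word>>11) & 0x3 = 3
cnt [8+:3] = (word>>8) & 0x7 = 2
id [0+:8] = (word>>0) & 0xff = 104  ←
id signed 8b, MSB=0: value = 104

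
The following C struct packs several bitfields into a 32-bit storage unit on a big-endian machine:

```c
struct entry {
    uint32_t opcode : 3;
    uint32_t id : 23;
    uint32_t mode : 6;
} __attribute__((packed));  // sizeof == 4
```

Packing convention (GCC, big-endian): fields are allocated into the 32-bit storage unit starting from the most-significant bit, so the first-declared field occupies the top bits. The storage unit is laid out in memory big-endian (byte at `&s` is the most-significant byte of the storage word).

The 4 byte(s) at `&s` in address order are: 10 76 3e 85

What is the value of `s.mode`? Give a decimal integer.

5

[0]=0x10 [1]=0x76 [2]=0x3e [3]=0x85 (big-endian) → word 0x10763e85
opcode [29+:3] = (word>>29) & 0x7 = 0
id [6+:23] = (word>>6) & 0x7fffff = 4315386
mode [0+:6] = (word>>0) & 0x3f = 5  ←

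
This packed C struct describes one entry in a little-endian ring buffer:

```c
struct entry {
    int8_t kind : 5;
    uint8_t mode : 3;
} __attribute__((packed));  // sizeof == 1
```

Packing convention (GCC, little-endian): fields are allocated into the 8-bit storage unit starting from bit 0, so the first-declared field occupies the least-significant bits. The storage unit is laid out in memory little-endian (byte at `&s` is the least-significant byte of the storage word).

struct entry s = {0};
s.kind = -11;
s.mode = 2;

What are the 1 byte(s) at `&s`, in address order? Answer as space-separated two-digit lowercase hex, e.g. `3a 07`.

55

kind (5b) val=-11 bits=0x15 at bit 0: 0x15
mode (3b) val=2 bits=0x2 at bit 5: 0x55
word = 0x55 → little-endian bytes:
  [0]=0x55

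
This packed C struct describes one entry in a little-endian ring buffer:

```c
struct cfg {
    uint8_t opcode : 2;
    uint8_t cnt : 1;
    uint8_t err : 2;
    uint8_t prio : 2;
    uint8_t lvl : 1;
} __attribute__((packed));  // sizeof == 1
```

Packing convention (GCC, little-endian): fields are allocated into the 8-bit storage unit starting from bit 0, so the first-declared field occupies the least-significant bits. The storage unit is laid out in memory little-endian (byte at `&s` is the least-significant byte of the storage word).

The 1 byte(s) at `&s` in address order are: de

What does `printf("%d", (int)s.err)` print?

[0]=0xde (little-endian) → word 0xde
opcode:2 @ bit 0 → (0xde>>0)&0x3 = 0x2
cnt:1 @ bit 2 → (0xde>>2)&0x1 = 0x1
err:2 @ bit 3 → (0xde>>3)&0x3 = 0x3  ←
prio:2 @ bit 5 → (0xde>>5)&0x3 = 0x2
lvl:1 @ bit 7 → (0xde>>7)&0x1 = 0x1

3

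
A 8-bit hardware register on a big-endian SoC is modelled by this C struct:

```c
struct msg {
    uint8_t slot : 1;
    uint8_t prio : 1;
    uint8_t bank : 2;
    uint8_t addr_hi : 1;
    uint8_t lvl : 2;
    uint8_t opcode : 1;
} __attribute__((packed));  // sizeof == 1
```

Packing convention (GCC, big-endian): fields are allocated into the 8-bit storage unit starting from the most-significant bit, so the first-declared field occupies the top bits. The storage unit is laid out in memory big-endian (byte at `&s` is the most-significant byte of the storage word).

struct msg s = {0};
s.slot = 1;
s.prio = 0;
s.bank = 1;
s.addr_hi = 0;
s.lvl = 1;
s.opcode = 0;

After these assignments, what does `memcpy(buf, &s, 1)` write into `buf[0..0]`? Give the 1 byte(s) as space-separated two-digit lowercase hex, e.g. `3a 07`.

slot:1 = 1 → 0x1 << 7 → word 0x80
prio:1 = 0 → 0x0 << 6 → word 0x80
bank:2 = 1 → 0x1 << 4 → word 0x90
addr_hi:1 = 0 → 0x0 << 3 → word 0x90
lvl:2 = 1 → 0x1 << 1 → word 0x92
opcode:1 = 0 → 0x0 << 0 → word 0x92
word = 0x92 → big-endian bytes:
  [0]=0x92

92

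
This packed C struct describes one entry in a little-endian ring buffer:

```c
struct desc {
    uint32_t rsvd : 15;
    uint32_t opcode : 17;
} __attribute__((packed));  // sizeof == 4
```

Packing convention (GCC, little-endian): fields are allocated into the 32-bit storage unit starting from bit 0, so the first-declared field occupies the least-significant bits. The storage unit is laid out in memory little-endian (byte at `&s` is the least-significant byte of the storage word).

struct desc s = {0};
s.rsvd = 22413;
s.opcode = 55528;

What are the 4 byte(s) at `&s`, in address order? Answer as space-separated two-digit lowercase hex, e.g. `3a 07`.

rsvd (15b) val=22413 bits=0x578d at bit 0: 0x0000578d
opcode (17b) val=55528 bits=0xd8e8 at bit 15: 0x6c74578d
word = 0x6c74578d → little-endian bytes:
  [0]=0x8d  [1]=0x57  [2]=0x74  [3]=0x6c

8d 57 74 6c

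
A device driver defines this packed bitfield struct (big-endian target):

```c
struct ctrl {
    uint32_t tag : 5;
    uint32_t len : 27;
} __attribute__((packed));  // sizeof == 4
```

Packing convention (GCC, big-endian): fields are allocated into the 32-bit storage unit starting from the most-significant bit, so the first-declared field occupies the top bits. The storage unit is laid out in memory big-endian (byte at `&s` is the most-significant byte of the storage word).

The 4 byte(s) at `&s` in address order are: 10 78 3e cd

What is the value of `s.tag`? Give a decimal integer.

[0]=0x10 [1]=0x78 [2]=0x3e [3]=0xcd (big-endian) → word 0x10783ecd
tag [27+:5] = (word>>27) & 0x1f = 2  ←
len [0+:27] = (word>>0) & 0x7ffffff = 7880397

2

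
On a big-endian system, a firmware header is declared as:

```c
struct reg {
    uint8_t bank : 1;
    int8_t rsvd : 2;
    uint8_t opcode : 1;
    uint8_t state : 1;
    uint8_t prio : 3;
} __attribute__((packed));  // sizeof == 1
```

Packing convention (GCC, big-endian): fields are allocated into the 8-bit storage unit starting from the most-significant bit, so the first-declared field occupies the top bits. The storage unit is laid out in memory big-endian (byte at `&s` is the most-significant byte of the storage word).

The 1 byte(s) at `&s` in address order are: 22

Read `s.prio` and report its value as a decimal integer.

2

[0]=0x22 (big-endian) → word 0x22
bank [7+:1] = (word>>7) & 0x1 = 0
rsvd [5+:2] = (word>>5) & 0x3 = 1
opcode [4+:1] = (word>>4) & 0x1 = 0
state [3+:1] = (word>>3) & 0x1 = 0
prio [0+:3] = (word>>0) & 0x7 = 2  ←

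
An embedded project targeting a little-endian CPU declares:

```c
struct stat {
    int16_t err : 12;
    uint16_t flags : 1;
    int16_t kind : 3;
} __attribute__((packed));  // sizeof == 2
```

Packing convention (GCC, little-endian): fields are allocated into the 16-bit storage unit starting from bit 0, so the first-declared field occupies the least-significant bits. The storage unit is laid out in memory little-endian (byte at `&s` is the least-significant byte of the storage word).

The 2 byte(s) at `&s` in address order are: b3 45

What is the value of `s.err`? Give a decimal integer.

[0]=0xb3 [1]=0x45 (little-endian) → word 0x45b3
err:12 @ bit 0 → (0x45b3>>0)&0xfff = 0x5b3  ←
flags:1 @ bit 12 → (0x45b3>>12)&0x1 = 0x0
kind:3 @ bit 13 → (0x45b3>>13)&0x7 = 0x2
err signed 12b, MSB=0: value = 1459

1459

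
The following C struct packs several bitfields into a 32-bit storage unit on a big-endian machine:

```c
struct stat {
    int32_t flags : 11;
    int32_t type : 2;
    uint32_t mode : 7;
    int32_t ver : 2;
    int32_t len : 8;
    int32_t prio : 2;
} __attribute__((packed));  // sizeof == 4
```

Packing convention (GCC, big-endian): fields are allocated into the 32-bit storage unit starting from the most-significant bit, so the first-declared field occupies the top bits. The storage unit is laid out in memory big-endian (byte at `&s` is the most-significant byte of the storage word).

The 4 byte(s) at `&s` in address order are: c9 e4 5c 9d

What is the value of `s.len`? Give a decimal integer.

[0]=0xc9 [1]=0xe4 [2]=0x5c [3]=0x9d (big-endian) → word 0xc9e45c9d
flags:11 @ bit 21 → (0xc9e45c9d>>21)&0x7ff = 0x64f
type:2 @ bit 19 → (0xc9e45c9d>>19)&0x3 = 0x0
mode:7 @ bit 12 → (0xc9e45c9d>>12)&0x7f = 0x45
ver:2 @ bit 10 → (0xc9e45c9d>>10)&0x3 = 0x3
len:8 @ bit 2 → (0xc9e45c9d>>2)&0xff = 0x27  ←
prio:2 @ bit 0 → (0xc9e45c9d>>0)&0x3 = 0x1
len signed 8b, MSB=0: value = 39

39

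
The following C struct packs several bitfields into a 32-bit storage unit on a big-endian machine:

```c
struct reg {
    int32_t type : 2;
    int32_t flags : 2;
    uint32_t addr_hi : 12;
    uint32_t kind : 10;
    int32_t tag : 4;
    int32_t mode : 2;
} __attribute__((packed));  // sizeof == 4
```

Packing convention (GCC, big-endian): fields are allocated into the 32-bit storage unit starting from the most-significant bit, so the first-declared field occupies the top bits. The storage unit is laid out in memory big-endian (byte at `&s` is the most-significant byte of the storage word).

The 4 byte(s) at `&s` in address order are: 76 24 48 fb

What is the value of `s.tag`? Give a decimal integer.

-2

[0]=0x76 [1]=0x24 [2]=0x48 [3]=0xfb (big-endian) → word 0x762448fb
type [30+:2] = (word>>30) & 0x3 = 1
flags [28+:2] = (word>>28) & 0x3 = 3
addr_hi [16+:12] = (word>>16) & 0xfff = 1572
kind [6+:10] = (word>>6) & 0x3ff = 291
tag [2+:4] = (word>>2) & 0xf = 14  ←
mode [0+:2] = (word>>0) & 0x3 = 3
tag signed 4b, MSB=1: 14 - 16 = -2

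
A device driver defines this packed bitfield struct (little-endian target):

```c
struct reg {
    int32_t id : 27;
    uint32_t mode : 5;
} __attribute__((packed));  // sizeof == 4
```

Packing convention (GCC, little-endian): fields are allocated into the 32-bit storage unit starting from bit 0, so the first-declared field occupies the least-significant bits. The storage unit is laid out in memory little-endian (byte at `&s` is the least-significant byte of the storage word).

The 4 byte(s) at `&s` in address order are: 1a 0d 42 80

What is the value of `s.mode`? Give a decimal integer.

16

[0]=0x1a [1]=0x0d [2]=0x42 [3]=0x80 (little-endian) → word 0x80420d1a
id [0+:27] = (word>>0) & 0x7ffffff = 4328730
mode [27+:5] = (word>>27) & 0x1f = 16  ←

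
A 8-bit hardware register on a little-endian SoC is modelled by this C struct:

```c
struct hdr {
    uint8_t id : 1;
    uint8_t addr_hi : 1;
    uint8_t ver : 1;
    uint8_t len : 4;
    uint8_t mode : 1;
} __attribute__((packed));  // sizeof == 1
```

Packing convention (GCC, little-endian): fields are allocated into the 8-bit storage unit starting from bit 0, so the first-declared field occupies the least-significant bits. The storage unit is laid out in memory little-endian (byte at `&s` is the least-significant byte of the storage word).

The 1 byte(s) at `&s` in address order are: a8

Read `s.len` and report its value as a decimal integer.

[0]=0xa8 (little-endian) → word 0xa8
id:1 @ bit 0 → (0xa8>>0)&0x1 = 0x0
addr_hi:1 @ bit 1 → (0xa8>>1)&0x1 = 0x0
ver:1 @ bit 2 → (0xa8>>2)&0x1 = 0x0
len:4 @ bit 3 → (0xa8>>3)&0xf = 0x5  ←
mode:1 @ bit 7 → (0xa8>>7)&0x1 = 0x1

5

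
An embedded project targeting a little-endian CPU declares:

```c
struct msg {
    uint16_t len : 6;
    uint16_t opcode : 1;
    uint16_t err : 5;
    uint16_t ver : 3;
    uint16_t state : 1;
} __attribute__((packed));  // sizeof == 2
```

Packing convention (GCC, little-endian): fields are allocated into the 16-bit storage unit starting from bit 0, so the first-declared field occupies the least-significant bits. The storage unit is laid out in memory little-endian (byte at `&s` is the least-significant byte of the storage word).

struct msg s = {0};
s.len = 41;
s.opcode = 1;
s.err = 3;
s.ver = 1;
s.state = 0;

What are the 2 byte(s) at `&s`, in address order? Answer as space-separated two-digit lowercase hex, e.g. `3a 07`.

[0+:6] len=41 & 0x3f = 0x29; word=0x0029
[6+:1] opcode=1 & 0x1 = 0x1; word=0x0069
[7+:5] err=3 & 0x1f = 0x3; word=0x01e9
[12+:3] ver=1 & 0x7 = 0x1; word=0x11e9
[15+:1] state=0 & 0x1 = 0x0; word=0x11e9
word = 0x11e9 → little-endian bytes:
  [0]=0xe9  [1]=0x11

e9 11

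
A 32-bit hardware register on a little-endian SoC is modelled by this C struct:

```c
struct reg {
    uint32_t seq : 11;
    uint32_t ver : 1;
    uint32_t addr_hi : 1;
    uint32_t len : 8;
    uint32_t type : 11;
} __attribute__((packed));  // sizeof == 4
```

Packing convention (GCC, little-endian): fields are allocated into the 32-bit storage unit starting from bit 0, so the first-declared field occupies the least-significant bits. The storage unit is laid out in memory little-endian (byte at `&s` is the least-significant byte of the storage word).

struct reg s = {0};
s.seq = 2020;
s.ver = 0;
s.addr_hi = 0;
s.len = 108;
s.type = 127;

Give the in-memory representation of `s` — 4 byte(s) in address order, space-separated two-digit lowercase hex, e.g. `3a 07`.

seq:11 = 2020 → 0x7e4 << 0 → word 0x000007e4
ver:1 = 0 → 0x0 << 11 → word 0x000007e4
addr_hi:1 = 0 → 0x0 << 12 → word 0x000007e4
len:8 = 108 → 0x6c << 13 → word 0x000d87e4
type:11 = 127 → 0x7f << 21 → word 0x0fed87e4
word = 0x0fed87e4 → little-endian bytes:
  [0]=0xe4  [1]=0x87  [2]=0xed  [3]=0x0f

e4 87 ed 0f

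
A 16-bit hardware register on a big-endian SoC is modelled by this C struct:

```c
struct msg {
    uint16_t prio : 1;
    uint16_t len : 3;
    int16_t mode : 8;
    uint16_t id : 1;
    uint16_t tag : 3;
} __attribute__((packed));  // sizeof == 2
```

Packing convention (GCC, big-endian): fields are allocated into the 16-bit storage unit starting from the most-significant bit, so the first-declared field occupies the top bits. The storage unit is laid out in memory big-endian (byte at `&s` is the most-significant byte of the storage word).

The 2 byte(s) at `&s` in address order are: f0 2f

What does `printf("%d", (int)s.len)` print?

[0]=0xf0 [1]=0x2f (big-endian) → word 0xf02f
prio:1 @ bit 15 → (0xf02f>>15)&0x1 = 0x1
len:3 @ bit 12 → (0xf02f>>12)&0x7 = 0x7  ←
mode:8 @ bit 4 → (0xf02f>>4)&0xff = 0x2
id:1 @ bit 3 → (0xf02f>>3)&0x1 = 0x1
tag:3 @ bit 0 → (0xf02f>>0)&0x7 = 0x7

7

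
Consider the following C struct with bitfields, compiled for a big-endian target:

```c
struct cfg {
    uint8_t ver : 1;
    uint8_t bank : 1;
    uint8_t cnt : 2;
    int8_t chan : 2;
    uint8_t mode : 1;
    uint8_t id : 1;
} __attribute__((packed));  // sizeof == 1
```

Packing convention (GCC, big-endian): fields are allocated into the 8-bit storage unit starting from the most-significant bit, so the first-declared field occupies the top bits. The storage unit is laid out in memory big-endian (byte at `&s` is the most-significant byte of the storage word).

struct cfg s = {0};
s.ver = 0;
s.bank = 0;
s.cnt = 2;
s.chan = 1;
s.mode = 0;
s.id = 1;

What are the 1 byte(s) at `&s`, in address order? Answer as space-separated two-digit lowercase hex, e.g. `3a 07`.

25

[7+:1] ver=0 & 0x1 = 0x0; word=0x00
[6+:1] bank=0 & 0x1 = 0x0; word=0x00
[4+:2] cnt=2 & 0x3 = 0x2; word=0x20
[2+:2] chan=1 & 0x3 = 0x1; word=0x24
[1+:1] mode=0 & 0x1 = 0x0; word=0x24
[0+:1] id=1 & 0x1 = 0x1; word=0x25
word = 0x25 → big-endian bytes:
  [0]=0x25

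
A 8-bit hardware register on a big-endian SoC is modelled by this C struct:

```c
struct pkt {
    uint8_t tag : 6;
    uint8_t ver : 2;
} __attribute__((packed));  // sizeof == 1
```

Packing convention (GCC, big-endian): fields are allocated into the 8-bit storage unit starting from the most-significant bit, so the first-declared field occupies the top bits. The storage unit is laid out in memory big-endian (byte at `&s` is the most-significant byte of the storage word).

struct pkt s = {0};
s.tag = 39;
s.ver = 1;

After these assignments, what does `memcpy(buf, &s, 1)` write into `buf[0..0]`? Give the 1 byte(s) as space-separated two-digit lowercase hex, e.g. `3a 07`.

9d

[2+:6] tag=39 & 0x3f = 0x27; word=0x9c
[0+:2] ver=1 & 0x3 = 0x1; word=0x9d
word = 0x9d → big-endian bytes:
  [0]=0x9d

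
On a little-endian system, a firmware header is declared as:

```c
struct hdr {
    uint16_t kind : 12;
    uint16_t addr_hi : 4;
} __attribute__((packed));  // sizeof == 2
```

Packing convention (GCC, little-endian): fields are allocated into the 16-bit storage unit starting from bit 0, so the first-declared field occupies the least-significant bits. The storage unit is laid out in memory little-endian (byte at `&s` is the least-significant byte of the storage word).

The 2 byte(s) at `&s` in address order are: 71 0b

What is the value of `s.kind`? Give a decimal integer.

[0]=0x71 [1]=0x0b (little-endian) → word 0x0b71
kind [0+:12] = (word>>0) & 0xfff = 2929  ←
addr_hi [12+:4] = (word>>12) & 0xf = 0

2929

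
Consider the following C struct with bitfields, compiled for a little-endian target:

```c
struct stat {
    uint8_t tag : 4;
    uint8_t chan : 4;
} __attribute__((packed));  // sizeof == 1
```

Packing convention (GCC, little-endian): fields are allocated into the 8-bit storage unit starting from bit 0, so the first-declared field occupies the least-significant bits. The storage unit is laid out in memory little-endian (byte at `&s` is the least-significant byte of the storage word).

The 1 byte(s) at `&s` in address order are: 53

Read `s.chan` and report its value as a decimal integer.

5

[0]=0x53 (little-endian) → word 0x53
tag:4 @ bit 0 → (0x53>>0)&0xf = 0x3
chan:4 @ bit 4 → (0x53>>4)&0xf = 0x5  ←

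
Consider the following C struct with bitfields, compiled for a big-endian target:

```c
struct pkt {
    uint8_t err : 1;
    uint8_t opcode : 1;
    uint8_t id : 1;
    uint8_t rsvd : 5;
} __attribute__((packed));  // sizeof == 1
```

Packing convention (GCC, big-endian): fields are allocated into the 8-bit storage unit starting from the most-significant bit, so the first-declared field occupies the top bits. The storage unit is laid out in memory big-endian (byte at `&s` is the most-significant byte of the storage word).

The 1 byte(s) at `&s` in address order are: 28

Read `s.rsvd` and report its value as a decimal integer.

8

[0]=0x28 (big-endian) → word 0x28
err:1 @ bit 7 → (0x28>>7)&0x1 = 0x0
opcode:1 @ bit 6 → (0x28>>6)&0x1 = 0x0
id:1 @ bit 5 → (0x28>>5)&0x1 = 0x1
rsvd:5 @ bit 0 → (0x28>>0)&0x1f = 0x8  ←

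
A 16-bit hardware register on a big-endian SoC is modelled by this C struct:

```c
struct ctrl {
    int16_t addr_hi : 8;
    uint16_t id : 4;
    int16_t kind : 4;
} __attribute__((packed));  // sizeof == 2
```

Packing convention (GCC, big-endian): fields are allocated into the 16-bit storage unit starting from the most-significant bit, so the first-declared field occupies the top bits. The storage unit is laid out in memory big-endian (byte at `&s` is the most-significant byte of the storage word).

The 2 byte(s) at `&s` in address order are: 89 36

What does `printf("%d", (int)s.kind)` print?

6

[0]=0x89 [1]=0x36 (big-endian) → word 0x8936
addr_hi:8 @ bit 8 → (0x8936>>8)&0xff = 0x89
id:4 @ bit 4 → (0x8936>>4)&0xf = 0x3
kind:4 @ bit 0 → (0x8936>>0)&0xf = 0x6  ←
kind signed 4b, MSB=0: value = 6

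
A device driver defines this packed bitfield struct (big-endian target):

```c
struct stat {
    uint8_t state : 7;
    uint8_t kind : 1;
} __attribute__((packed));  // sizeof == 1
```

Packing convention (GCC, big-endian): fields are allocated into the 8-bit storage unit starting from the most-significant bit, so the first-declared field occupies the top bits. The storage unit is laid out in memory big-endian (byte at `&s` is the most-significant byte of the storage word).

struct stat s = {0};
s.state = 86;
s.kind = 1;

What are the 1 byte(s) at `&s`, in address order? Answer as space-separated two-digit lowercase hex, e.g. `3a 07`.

ad

state (7b) val=86 bits=0x56 at bit 1: 0xac
kind (1b) val=1 bits=0x1 at bit 0: 0xad
word = 0xad → big-endian bytes:
  [0]=0xad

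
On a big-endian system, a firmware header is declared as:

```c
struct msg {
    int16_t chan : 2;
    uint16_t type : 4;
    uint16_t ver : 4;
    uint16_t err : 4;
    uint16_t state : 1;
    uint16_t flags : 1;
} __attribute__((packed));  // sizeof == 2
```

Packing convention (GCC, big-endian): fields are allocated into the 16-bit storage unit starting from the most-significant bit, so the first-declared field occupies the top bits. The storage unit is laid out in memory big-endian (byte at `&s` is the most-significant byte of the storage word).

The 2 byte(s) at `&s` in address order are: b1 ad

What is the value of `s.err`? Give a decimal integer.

[0]=0xb1 [1]=0xad (big-endian) → word 0xb1ad
chan:2 @ bit 14 → (0xb1ad>>14)&0x3 = 0x2
type:4 @ bit 10 → (0xb1ad>>10)&0xf = 0xc
ver:4 @ bit 6 → (0xb1ad>>6)&0xf = 0x6
err:4 @ bit 2 → (0xb1ad>>2)&0xf = 0xb  ←
state:1 @ bit 1 → (0xb1ad>>1)&0x1 = 0x0
flags:1 @ bit 0 → (0xb1ad>>0)&0x1 = 0x1

11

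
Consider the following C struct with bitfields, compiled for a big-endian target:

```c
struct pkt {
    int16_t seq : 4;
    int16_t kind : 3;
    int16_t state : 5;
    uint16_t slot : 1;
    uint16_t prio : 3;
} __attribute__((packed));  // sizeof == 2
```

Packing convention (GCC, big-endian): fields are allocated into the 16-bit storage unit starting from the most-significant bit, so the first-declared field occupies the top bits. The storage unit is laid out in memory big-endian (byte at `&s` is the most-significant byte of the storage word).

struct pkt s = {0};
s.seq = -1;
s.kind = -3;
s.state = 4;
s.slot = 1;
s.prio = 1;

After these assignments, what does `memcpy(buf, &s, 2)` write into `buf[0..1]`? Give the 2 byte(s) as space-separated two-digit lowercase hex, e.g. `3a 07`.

fa 49

seq:4 = -1 → 0xf << 12 → word 0xf000
kind:3 = -3 → 0x5 << 9 → word 0xfa00
state:5 = 4 → 0x4 << 4 → word 0xfa40
slot:1 = 1 → 0x1 << 3 → word 0xfa48
prio:3 = 1 → 0x1 << 0 → word 0xfa49
word = 0xfa49 → big-endian bytes:
  [0]=0xfa  [1]=0x49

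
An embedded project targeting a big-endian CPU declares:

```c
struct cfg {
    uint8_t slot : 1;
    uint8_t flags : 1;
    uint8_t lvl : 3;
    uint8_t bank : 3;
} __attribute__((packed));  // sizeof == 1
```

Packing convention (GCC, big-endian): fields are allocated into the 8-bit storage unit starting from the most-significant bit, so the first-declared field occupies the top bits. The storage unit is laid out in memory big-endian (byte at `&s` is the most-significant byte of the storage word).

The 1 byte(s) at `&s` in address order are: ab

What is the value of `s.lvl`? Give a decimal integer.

5

[0]=0xab (big-endian) → word 0xab
slot:1 @ bit 7 → (0xab>>7)&0x1 = 0x1
flags:1 @ bit 6 → (0xab>>6)&0x1 = 0x0
lvl:3 @ bit 3 → (0xab>>3)&0x7 = 0x5  ←
bank:3 @ bit 0 → (0xab>>0)&0x7 = 0x3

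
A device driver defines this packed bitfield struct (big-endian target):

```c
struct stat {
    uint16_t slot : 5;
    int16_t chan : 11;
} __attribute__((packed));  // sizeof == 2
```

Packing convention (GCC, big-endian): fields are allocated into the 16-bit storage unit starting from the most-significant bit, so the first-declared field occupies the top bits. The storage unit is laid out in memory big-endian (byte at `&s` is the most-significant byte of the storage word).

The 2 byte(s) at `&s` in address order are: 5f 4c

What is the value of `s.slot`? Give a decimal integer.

[0]=0x5f [1]=0x4c (big-endian) → word 0x5f4c
slot:5 @ bit 11 → (0x5f4c>>11)&0x1f = 0xb  ←
chan:11 @ bit 0 → (0x5f4c>>0)&0x7ff = 0x74c

11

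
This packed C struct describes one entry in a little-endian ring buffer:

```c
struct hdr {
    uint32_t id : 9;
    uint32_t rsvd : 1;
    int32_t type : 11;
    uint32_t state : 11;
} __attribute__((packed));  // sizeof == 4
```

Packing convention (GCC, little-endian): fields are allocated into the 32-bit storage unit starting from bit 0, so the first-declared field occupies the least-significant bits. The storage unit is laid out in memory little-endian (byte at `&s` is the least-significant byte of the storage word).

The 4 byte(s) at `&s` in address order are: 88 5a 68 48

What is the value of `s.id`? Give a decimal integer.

136

[0]=0x88 [1]=0x5a [2]=0x68 [3]=0x48 (little-endian) → word 0x48685a88
id:9 @ bit 0 → (0x48685a88>>0)&0x1ff = 0x88  ←
rsvd:1 @ bit 9 → (0x48685a88>>9)&0x1 = 0x1
type:11 @ bit 10 → (0x48685a88>>10)&0x7ff = 0x216
state:11 @ bit 21 → (0x48685a88>>21)&0x7ff = 0x243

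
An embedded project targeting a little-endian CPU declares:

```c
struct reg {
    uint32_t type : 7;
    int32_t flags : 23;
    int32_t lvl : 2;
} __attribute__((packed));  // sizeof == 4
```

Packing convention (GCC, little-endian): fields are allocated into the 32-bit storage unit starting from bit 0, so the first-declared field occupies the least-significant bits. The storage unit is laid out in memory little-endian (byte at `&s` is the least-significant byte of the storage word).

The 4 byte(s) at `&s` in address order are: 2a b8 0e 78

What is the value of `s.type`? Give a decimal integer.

42

[0]=0x2a [1]=0xb8 [2]=0x0e [3]=0x78 (little-endian) → word 0x780eb82a
type [0+:7] = (word>>0) & 0x7f = 42  ←
flags [7+:23] = (word>>7) & 0x7fffff = 7347568
lvl [30+:2] = (word>>30) & 0x3 = 1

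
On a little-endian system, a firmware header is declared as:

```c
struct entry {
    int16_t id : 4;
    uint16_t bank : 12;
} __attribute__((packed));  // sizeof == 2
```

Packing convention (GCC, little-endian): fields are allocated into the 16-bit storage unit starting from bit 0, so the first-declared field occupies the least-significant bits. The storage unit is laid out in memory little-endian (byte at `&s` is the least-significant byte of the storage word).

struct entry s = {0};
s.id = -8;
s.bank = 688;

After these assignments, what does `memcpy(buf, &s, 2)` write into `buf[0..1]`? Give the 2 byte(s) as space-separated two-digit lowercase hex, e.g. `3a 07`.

08 2b

id (4b) val=-8 bits=0x8 at bit 0: 0x0008
bank (12b) val=688 bits=0x2b0 at bit 4: 0x2b08
word = 0x2b08 → little-endian bytes:
  [0]=0x08  [1]=0x2b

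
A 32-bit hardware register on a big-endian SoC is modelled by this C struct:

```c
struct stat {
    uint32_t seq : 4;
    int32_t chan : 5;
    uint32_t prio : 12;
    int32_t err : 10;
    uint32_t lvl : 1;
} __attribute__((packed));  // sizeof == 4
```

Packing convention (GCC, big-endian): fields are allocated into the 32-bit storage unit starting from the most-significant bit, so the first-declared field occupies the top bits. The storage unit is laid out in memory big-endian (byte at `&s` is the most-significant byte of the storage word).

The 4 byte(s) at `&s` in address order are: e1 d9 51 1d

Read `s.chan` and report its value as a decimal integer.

[0]=0xe1 [1]=0xd9 [2]=0x51 [3]=0x1d (big-endian) → word 0xe1d9511d
seq [28+:4] = (word>>28) & 0xf = 14
chan [23+:5] = (word>>23) & 0x1f = 3  ←
prio [11+:12] = (word>>11) & 0xfff = 2858
err [1+:10] = (word>>1) & 0x3ff = 142
lvl [0+:1] = (word>>0) & 0x1 = 1
chan signed 5b, MSB=0: value = 3

3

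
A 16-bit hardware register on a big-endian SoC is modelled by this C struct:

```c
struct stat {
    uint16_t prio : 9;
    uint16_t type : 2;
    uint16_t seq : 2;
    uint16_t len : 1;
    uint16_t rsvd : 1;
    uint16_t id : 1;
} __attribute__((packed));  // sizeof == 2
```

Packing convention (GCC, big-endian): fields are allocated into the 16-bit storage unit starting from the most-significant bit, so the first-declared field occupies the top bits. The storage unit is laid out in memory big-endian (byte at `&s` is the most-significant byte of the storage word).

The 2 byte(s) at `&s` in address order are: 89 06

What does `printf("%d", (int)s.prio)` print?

274

[0]=0x89 [1]=0x06 (big-endian) → word 0x8906
prio [7+:9] = (word>>7) & 0x1ff = 274  ←
type [5+:2] = (word>>5) & 0x3 = 0
seq [3+:2] = (word>>3) & 0x3 = 0
len [2+:1] = (word>>2) & 0x1 = 1
rsvd [1+:1] = (word>>1) & 0x1 = 1
id [0+:1] = (word>>0) & 0x1 = 0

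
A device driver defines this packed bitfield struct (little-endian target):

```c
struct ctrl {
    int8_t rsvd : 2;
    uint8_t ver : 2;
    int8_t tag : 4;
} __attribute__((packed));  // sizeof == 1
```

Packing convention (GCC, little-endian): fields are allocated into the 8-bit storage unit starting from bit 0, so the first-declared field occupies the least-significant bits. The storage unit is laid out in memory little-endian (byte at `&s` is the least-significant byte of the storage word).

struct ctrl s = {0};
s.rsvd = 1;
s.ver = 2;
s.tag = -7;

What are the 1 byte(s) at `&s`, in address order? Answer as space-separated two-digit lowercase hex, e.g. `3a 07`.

rsvd:2 = 1 → 0x1 << 0 → word 0x01
ver:2 = 2 → 0x2 << 2 → word 0x09
tag:4 = -7 → 0x9 << 4 → word 0x99
word = 0x99 → little-endian bytes:
  [0]=0x99

99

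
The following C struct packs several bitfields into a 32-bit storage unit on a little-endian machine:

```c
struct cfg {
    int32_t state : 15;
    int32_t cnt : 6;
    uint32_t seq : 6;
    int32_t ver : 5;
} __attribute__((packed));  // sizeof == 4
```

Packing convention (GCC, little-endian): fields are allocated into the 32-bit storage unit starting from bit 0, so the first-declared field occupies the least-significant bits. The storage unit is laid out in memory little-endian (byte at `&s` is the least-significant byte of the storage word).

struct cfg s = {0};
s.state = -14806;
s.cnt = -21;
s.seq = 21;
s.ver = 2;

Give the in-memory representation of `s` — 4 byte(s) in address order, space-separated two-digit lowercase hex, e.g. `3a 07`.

[0+:15] state=-14806 & 0x7fff = 0x462a; word=0x0000462a
[15+:6] cnt=-21 & 0x3f = 0x2b; word=0x0015c62a
[21+:6] seq=21 & 0x3f = 0x15; word=0x02b5c62a
[27+:5] ver=2 & 0x1f = 0x2; word=0x12b5c62a
word = 0x12b5c62a → little-endian bytes:
  [0]=0x2a  [1]=0xc6  [2]=0xb5  [3]=0x12

2a c6 b5 12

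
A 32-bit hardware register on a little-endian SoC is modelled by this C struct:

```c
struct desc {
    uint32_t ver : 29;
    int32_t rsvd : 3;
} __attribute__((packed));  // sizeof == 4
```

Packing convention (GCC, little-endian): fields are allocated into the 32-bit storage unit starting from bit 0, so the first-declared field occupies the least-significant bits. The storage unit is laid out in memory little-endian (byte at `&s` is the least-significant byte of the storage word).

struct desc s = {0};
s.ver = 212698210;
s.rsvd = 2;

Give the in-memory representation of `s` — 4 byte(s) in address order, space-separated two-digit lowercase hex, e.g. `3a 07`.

ver:29 = 212698210 → 0xcad8462 << 0 → word 0x0cad8462
rsvd:3 = 2 → 0x2 << 29 → word 0x4cad8462
word = 0x4cad8462 → little-endian bytes:
  [0]=0x62  [1]=0x84  [2]=0xad  [3]=0x4c

62 84 ad 4c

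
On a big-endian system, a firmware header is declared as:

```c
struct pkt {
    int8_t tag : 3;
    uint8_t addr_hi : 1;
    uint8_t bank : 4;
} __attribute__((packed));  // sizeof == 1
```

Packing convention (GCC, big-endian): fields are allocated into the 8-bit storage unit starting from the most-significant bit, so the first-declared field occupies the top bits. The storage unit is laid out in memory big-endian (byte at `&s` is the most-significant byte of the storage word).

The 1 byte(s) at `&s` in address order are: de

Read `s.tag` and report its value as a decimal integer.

[0]=0xde (big-endian) → word 0xde
tag:3 @ bit 5 → (0xde>>5)&0x7 = 0x6  ←
addr_hi:1 @ bit 4 → (0xde>>4)&0x1 = 0x1
bank:4 @ bit 0 → (0xde>>0)&0xf = 0xe
tag signed 3b, MSB=1: 6 - 8 = -2

-2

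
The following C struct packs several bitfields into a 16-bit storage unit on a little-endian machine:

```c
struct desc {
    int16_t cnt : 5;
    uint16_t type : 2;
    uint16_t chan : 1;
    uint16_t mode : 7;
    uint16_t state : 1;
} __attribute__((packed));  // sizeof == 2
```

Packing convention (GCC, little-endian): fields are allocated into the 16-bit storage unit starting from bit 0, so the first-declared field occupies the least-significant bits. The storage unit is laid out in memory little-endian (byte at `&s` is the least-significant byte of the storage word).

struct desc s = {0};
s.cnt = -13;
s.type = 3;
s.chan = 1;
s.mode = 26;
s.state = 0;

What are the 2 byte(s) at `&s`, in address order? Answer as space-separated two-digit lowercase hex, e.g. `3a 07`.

f3 1a

cnt (5b) val=-13 bits=0x13 at bit 0: 0x0013
type (2b) val=3 bits=0x3 at bit 5: 0x0073
chan (1b) val=1 bits=0x1 at bit 7: 0x00f3
mode (7b) val=26 bits=0x1a at bit 8: 0x1af3
state (1b) val=0 bits=0x0 at bit 15: 0x1af3
word = 0x1af3 → little-endian bytes:
  [0]=0xf3  [1]=0x1a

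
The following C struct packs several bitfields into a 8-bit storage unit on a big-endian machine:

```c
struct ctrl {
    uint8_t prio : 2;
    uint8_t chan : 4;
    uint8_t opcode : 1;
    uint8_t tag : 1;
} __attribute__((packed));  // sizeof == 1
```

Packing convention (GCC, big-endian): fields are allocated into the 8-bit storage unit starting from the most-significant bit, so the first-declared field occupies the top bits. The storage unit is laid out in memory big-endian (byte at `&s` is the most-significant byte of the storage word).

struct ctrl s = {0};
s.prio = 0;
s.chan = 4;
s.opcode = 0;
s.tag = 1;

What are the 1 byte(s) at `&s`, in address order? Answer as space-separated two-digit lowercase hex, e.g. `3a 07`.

prio:2 = 0 → 0x0 << 6 → word 0x00
chan:4 = 4 → 0x4 << 2 → word 0x10
opcode:1 = 0 → 0x0 << 1 → word 0x10
tag:1 = 1 → 0x1 << 0 → word 0x11
word = 0x11 → big-endian bytes:
  [0]=0x11

11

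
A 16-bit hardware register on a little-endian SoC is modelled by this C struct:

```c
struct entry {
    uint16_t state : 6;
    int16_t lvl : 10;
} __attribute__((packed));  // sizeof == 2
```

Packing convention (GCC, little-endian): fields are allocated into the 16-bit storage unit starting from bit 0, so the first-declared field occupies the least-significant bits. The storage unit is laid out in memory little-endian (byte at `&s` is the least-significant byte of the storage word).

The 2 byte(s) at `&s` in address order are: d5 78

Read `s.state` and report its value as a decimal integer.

21

[0]=0xd5 [1]=0x78 (little-endian) → word 0x78d5
state:6 @ bit 0 → (0x78d5>>0)&0x3f = 0x15  ←
lvl:10 @ bit 6 → (0x78d5>>6)&0x3ff = 0x1e3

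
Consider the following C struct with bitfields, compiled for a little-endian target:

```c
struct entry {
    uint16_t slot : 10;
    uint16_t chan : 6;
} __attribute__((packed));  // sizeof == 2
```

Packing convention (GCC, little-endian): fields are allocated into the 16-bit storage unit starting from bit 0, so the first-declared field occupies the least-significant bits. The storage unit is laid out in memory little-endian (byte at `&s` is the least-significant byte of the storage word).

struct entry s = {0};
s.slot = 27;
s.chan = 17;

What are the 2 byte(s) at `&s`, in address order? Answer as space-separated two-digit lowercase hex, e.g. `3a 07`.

1b 44

slot:10 = 27 → 0x1b << 0 → word 0x001b
chan:6 = 17 → 0x11 << 10 → word 0x441b
word = 0x441b → little-endian bytes:
  [0]=0x1b  [1]=0x44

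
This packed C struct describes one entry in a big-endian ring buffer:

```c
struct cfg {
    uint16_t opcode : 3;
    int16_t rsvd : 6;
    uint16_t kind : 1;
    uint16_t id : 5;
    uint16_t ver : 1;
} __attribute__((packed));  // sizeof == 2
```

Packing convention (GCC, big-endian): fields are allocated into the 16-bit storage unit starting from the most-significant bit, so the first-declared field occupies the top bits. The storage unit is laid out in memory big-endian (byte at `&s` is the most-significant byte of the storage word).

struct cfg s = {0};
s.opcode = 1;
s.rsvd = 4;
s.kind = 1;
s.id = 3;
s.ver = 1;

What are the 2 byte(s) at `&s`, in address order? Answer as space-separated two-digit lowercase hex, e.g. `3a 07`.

[13+:3] opcode=1 & 0x7 = 0x1; word=0x2000
[7+:6] rsvd=4 & 0x3f = 0x4; word=0x2200
[6+:1] kind=1 & 0x1 = 0x1; word=0x2240
[1+:5] id=3 & 0x1f = 0x3; word=0x2246
[0+:1] ver=1 & 0x1 = 0x1; word=0x2247
word = 0x2247 → big-endian bytes:
  [0]=0x22  [1]=0x47

22 47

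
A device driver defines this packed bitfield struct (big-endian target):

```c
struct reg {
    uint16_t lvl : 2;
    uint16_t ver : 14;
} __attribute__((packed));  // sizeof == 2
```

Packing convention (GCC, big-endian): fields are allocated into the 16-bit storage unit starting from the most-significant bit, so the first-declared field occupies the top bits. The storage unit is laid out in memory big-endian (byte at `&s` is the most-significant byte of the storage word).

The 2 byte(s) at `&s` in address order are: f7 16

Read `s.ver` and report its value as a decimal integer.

14102

[0]=0xf7 [1]=0x16 (big-endian) → word 0xf716
lvl:2 @ bit 14 → (0xf716>>14)&0x3 = 0x3
ver:14 @ bit 0 → (0xf716>>0)&0x3fff = 0x3716  ←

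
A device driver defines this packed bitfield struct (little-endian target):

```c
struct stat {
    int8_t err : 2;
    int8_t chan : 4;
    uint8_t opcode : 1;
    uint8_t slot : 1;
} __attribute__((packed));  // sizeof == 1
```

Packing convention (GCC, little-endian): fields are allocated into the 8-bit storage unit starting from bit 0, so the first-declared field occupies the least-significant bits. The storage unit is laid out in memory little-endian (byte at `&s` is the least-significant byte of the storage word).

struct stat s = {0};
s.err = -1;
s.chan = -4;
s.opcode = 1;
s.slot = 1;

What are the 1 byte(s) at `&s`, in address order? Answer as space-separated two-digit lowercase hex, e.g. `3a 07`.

[0+:2] err=-1 & 0x3 = 0x3; word=0x03
[2+:4] chan=-4 & 0xf = 0xc; word=0x33
[6+:1] opcode=1 & 0x1 = 0x1; word=0x73
[7+:1] slot=1 & 0x1 = 0x1; word=0xf3
word = 0xf3 → little-endian bytes:
  [0]=0xf3

f3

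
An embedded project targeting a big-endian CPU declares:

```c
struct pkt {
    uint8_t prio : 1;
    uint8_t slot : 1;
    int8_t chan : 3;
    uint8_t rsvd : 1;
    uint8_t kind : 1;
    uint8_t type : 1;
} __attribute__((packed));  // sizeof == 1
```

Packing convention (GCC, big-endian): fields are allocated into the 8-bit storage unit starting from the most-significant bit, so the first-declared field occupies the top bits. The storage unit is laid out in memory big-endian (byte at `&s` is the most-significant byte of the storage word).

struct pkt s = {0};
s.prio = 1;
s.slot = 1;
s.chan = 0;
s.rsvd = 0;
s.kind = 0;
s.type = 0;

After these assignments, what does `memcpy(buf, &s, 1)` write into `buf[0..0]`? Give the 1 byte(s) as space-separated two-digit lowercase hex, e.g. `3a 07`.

c0

[7+:1] prio=1 & 0x1 = 0x1; word=0x80
[6+:1] slot=1 & 0x1 = 0x1; word=0xc0
[3+:3] chan=0 & 0x7 = 0x0; word=0xc0
[2+:1] rsvd=0 & 0x1 = 0x0; word=0xc0
[1+:1] kind=0 & 0x1 = 0x0; word=0xc0
[0+:1] type=0 & 0x1 = 0x0; word=0xc0
word = 0xc0 → big-endian bytes:
  [0]=0xc0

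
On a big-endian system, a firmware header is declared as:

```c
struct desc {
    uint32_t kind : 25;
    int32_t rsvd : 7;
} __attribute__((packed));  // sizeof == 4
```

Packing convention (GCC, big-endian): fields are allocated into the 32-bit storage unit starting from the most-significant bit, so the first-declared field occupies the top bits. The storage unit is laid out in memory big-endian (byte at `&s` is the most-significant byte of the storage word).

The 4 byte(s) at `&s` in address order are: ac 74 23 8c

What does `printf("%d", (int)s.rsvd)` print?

12

[0]=0xac [1]=0x74 [2]=0x23 [3]=0x8c (big-endian) → word 0xac74238c
kind:25 @ bit 7 → (0xac74238c>>7)&0x1ffffff = 0x158e847
rsvd:7 @ bit 0 → (0xac74238c>>0)&0x7f = 0xc  ←
rsvd signed 7b, MSB=0: value = 12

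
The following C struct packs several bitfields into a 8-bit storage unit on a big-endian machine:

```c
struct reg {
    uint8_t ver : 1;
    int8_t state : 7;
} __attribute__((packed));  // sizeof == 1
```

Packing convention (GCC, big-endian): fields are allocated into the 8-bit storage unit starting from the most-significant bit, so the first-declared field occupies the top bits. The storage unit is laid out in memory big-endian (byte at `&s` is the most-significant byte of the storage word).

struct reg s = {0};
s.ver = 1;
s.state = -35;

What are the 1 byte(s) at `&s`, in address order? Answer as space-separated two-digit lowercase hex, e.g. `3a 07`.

dd

ver:1 = 1 → 0x1 << 7 → word 0x80
state:7 = -35 → 0x5d << 0 → word 0xdd
word = 0xdd → big-endian bytes:
  [0]=0xdd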